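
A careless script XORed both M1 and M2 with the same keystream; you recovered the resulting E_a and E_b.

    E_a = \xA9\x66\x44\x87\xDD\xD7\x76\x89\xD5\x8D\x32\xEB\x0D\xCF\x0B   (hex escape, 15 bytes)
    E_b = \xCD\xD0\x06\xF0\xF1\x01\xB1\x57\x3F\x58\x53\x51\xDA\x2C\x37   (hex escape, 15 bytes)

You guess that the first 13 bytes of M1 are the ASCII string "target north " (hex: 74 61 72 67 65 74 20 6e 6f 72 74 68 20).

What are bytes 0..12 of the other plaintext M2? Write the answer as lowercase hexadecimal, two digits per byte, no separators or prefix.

10d7301049a2e7b085a715d2f7

First, E_a ⊕ E_b = (M1 ⊕ K) ⊕ (M2 ⊕ K) = M1 ⊕ M2, so the key drops out. Then M2 = (M1 ⊕ M2) ⊕ M1 over the first 13 bytes.
byte 0: (a9 ⊕ cd) ⊕ 74 = 64 ⊕ 74 = 10
byte 1: (66 ⊕ d0) ⊕ 61 = b6 ⊕ 61 = d7
byte 2: (44 ⊕ 06) ⊕ 72 = 42 ⊕ 72 = 30
byte 3: (87 ⊕ f0) ⊕ 67 = 77 ⊕ 67 = 10
byte 4: (dd ⊕ f1) ⊕ 65 = 2c ⊕ 65 = 49
byte 5: (d7 ⊕ 01) ⊕ 74 = d6 ⊕ 74 = a2
byte 6: (76 ⊕ b1) ⊕ 20 = c7 ⊕ 20 = e7
byte 7: (89 ⊕ 57) ⊕ 6e = de ⊕ 6e = b0
byte 8: (d5 ⊕ 3f) ⊕ 6f = ea ⊕ 6f = 85
byte 9: (8d ⊕ 58) ⊕ 72 = d5 ⊕ 72 = a7
byte 10: (32 ⊕ 53) ⊕ 74 = 61 ⊕ 74 = 15
byte 11: (eb ⊕ 51) ⊕ 68 = ba ⊕ 68 = d2
byte 12: (0d ⊕ da) ⊕ 20 = d7 ⊕ 20 = f7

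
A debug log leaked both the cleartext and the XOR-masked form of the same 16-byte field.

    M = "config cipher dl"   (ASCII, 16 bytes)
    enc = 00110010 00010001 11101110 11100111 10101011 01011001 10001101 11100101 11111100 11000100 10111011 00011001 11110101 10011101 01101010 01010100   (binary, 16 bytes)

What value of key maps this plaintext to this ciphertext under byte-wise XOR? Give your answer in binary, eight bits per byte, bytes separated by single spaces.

01010001 01111110 10000000 10000001 11000010 00111110 10101101 10000110 10010101 10110100 11010011 01111100 10000111 10111101 00001110 00111000

Since enc = M ⊕ key, XORing both sides with M gives key = M ⊕ enc.
byte 0: 01100011 ^ 00110010 = 01010001
byte 1: 01101111 ^ 00010001 = 01111110
byte 2: 01101110 ^ 11101110 = 10000000
byte 3: 01100110 ^ 11100111 = 10000001
byte 4: 01101001 ^ 10101011 = 11000010
byte 5: 01100111 ^ 01011001 = 00111110
byte 6: 00100000 ^ 10001101 = 10101101
byte 7: 01100011 ^ 11100101 = 10000110
byte 8: 01101001 ^ 11111100 = 10010101
byte 9: 01110000 ^ 11000100 = 10110100
byte 10: 01101000 ^ 10111011 = 11010011
byte 11: 01100101 ^ 00011001 = 01111100
byte 12: 01110010 ^ 11110101 = 10000111
byte 13: 00100000 ^ 10011101 = 10111101
byte 14: 01100100 ^ 01101010 = 00001110
byte 15: 01101100 ^ 01010100 = 00111000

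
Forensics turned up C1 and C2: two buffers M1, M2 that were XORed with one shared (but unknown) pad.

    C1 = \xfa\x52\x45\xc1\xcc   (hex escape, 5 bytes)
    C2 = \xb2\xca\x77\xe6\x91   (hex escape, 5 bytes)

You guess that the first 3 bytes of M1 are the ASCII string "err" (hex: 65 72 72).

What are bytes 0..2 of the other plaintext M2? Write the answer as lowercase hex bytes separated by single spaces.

2d ea 40

First, C1 ⊕ C2 = (M1 ⊕ K) ⊕ (M2 ⊕ K) = M1 ⊕ M2, so the key drops out. Then M2 = (M1 ⊕ M2) ⊕ M1 over the first 3 bytes.
byte 0: (fa ^ b2) ^ 65 = 48 ^ 65 = 2d
byte 1: (52 ^ ca) ^ 72 = 98 ^ 72 = ea
byte 2: (45 ^ 77) ^ 72 = 32 ^ 72 = 40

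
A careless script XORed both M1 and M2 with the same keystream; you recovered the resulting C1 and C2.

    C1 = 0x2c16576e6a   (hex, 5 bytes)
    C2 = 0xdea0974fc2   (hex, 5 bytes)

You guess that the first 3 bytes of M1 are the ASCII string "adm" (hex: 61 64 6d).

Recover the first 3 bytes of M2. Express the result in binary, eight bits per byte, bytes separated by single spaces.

First, C1 ⊕ C2 = (M1 ⊕ K) ⊕ (M2 ⊕ K) = M1 ⊕ M2, so the key drops out. Then M2 = (M1 ⊕ M2) ⊕ M1 over the first 3 bytes.
byte 0: (2c XOR de) XOR 61 = f2 XOR 61 = 93
byte 1: (16 XOR a0) XOR 64 = b6 XOR 64 = d2
byte 2: (57 XOR 97) XOR 6d = c0 XOR 6d = ad

10010011 11010010 10101101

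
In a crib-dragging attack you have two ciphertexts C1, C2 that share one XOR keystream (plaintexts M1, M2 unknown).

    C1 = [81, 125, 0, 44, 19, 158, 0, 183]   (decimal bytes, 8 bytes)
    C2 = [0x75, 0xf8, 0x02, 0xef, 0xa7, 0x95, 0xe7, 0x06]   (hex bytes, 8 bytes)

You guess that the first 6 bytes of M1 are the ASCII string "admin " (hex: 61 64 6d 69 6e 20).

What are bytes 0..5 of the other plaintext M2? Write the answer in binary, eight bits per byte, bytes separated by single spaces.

First, C1 ⊕ C2 = (M1 ⊕ K) ⊕ (M2 ⊕ K) = M1 ⊕ M2, so the key drops out. Then M2 = (M1 ⊕ M2) ⊕ M1 over the first 6 bytes.
byte 0: (51 XOR 75) XOR 61 = 24 XOR 61 = 45
byte 1: (7d XOR f8) XOR 64 = 85 XOR 64 = e1
byte 2: (00 XOR 02) XOR 6d = 02 XOR 6d = 6f
byte 3: (2c XOR ef) XOR 69 = c3 XOR 69 = aa
byte 4: (13 XOR a7) XOR 6e = b4 XOR 6e = da
byte 5: (9e XOR 95) XOR 20 = 0b XOR 20 = 2b

01000101 11100001 01101111 10101010 11011010 00101011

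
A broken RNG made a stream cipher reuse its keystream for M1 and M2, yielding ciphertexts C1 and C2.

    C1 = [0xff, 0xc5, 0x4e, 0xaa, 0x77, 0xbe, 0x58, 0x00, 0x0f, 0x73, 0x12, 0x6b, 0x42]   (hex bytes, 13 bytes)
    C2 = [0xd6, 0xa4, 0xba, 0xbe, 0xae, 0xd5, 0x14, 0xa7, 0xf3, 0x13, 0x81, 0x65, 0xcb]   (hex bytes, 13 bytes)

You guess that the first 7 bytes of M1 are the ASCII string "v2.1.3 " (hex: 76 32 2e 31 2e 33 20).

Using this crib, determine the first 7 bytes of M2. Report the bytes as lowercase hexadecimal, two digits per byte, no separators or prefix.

5f53da25f7586c

First, C1 ⊕ C2 = (M1 ⊕ K) ⊕ (M2 ⊕ K) = M1 ⊕ M2, so the key drops out. Then M2 = (M1 ⊕ M2) ⊕ M1 over the first 7 bytes.
byte 0: (ff xor d6) xor 76 = 29 xor 76 = 5f
byte 1: (c5 xor a4) xor 32 = 61 xor 32 = 53
byte 2: (4e xor ba) xor 2e = f4 xor 2e = da
byte 3: (aa xor be) xor 31 = 14 xor 31 = 25
byte 4: (77 xor ae) xor 2e = d9 xor 2e = f7
byte 5: (be xor d5) xor 33 = 6b xor 33 = 58
byte 6: (58 xor 14) xor 20 = 4c xor 20 = 6c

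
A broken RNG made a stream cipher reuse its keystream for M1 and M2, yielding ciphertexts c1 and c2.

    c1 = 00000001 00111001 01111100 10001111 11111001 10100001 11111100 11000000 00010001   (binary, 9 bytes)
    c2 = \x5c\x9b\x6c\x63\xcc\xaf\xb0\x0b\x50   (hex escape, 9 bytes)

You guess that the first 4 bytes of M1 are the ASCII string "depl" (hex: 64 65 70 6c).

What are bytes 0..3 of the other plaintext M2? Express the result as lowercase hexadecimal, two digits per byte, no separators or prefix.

39c76080

First, c1 ⊕ c2 = (M1 ⊕ K) ⊕ (M2 ⊕ K) = M1 ⊕ M2, so the key drops out. Then M2 = (M1 ⊕ M2) ⊕ M1 over the first 4 bytes.
byte 0: (01 ⊕ 5c) ⊕ 64 = 5d ⊕ 64 = 39
byte 1: (39 ⊕ 9b) ⊕ 65 = a2 ⊕ 65 = c7
byte 2: (7c ⊕ 6c) ⊕ 70 = 10 ⊕ 70 = 60
byte 3: (8f ⊕ 63) ⊕ 6c = ec ⊕ 6c = 80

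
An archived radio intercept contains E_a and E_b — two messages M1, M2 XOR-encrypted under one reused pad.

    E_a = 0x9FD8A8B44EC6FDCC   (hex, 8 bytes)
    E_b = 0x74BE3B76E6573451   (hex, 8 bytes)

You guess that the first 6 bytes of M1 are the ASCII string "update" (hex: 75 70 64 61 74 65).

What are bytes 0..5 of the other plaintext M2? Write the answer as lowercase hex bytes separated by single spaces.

First, E_a ⊕ E_b = (M1 ⊕ K) ⊕ (M2 ⊕ K) = M1 ⊕ M2, so the key drops out. Then M2 = (M1 ⊕ M2) ⊕ M1 over the first 6 bytes.
byte 0: (9f ^ 74) ^ 75 = eb ^ 75 = 9e
byte 1: (d8 ^ be) ^ 70 = 66 ^ 70 = 16
byte 2: (a8 ^ 3b) ^ 64 = 93 ^ 64 = f7
byte 3: (b4 ^ 76) ^ 61 = c2 ^ 61 = a3
byte 4: (4e ^ e6) ^ 74 = a8 ^ 74 = dc
byte 5: (c6 ^ 57) ^ 65 = 91 ^ 65 = f4

9e 16 f7 a3 dc f4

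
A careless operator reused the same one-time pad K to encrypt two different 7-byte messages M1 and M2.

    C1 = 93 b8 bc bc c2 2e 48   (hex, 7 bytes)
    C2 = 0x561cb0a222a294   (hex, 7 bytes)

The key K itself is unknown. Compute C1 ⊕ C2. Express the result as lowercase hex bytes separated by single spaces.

c5 a4 0c 1e e0 8c dc

C1 ⊕ C2 = (M1 ⊕ K) ⊕ (M2 ⊕ K) = M1 ⊕ M2 — the shared key cancels under XOR.
147 ⊕  86 = 197
184 ⊕  28 = 164
188 ⊕ 176 =  12
188 ⊕ 162 =  30
194 ⊕  34 = 224
 46 ⊕ 162 = 140
 72 ⊕ 148 = 220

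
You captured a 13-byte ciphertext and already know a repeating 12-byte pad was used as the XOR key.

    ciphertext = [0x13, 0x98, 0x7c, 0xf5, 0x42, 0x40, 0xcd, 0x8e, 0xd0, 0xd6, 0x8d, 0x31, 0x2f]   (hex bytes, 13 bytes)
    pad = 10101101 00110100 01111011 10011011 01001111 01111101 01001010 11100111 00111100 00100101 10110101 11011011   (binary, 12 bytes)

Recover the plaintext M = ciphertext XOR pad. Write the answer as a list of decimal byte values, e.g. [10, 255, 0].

The 12-byte key repeats, so the effective keystream is ad 34 7b 9b 4f 7d 4a e7 3c 25 b5 db ad.
byte 0: 13 xor ad = be
byte 1: 98 xor 34 = ac
byte 2: 7c xor 7b = 07
byte 3: f5 xor 9b = 6e
byte 4: 42 xor 4f = 0d
byte 5: 40 xor 7d = 3d
byte 6: cd xor 4a = 87
byte 7: 8e xor e7 = 69
byte 8: d0 xor 3c = ec
byte 9: d6 xor 25 = f3
byte 10: 8d xor b5 = 38
byte 11: 31 xor db = ea
byte 12: 2f xor ad = 82

[190, 172, 7, 110, 13, 61, 135, 105, 236, 243, 56, 234, 130]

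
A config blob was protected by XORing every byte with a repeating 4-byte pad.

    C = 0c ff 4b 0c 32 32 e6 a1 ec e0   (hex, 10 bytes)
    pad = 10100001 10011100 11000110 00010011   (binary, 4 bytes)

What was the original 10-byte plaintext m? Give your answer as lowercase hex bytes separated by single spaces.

ad 63 8d 1f 93 ae 20 b2 4d 7c

The 4-byte key repeats, so the effective keystream is a1 9c c6 13 a1 9c c6 13 a1 9c.
byte 0: 0c ^ a1 = ad
byte 1: ff ^ 9c = 63
byte 2: 4b ^ c6 = 8d
byte 3: 0c ^ 13 = 1f
byte 4: 32 ^ a1 = 93
byte 5: 32 ^ 9c = ae
byte 6: e6 ^ c6 = 20
byte 7: a1 ^ 13 = b2
byte 8: ec ^ a1 = 4d
byte 9: e0 ^ 9c = 7c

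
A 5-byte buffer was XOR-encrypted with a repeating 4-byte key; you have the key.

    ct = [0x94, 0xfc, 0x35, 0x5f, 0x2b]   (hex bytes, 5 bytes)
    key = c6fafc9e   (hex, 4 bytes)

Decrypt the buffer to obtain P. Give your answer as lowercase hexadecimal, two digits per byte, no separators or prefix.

The 4-byte key repeats, so the effective keystream is c6 fa fc 9e c6.
byte 0: 94 ⊕ c6 = 52
byte 1: fc ⊕ fa = 06
byte 2: 35 ⊕ fc = c9
byte 3: 5f ⊕ 9e = c1
byte 4: 2b ⊕ c6 = ed

5206c9c1ed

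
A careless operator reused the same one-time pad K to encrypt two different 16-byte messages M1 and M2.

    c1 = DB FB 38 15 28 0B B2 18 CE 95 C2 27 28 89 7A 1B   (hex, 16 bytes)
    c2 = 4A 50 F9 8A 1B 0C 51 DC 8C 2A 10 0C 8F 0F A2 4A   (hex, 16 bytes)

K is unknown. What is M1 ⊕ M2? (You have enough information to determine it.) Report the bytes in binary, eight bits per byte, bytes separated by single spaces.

10010001 10101011 11000001 10011111 00110011 00000111 11100011 11000100 01000010 10111111 11010010 00101011 10100111 10000110 11011000 01010001

c1 ⊕ c2 = (M1 ⊕ K) ⊕ (M2 ⊕ K) = M1 ⊕ M2 — the shared key cancels under XOR.
byte 0: db ^ 4a = 91
byte 1: fb ^ 50 = ab
byte 2: 38 ^ f9 = c1
byte 3: 15 ^ 8a = 9f
byte 4: 28 ^ 1b = 33
byte 5: 0b ^ 0c = 07
byte 6: b2 ^ 51 = e3
byte 7: 18 ^ dc = c4
byte 8: ce ^ 8c = 42
byte 9: 95 ^ 2a = bf
byte 10: c2 ^ 10 = d2
byte 11: 27 ^ 0c = 2b
byte 12: 28 ^ 8f = a7
byte 13: 89 ^ 0f = 86
byte 14: 7a ^ a2 = d8
byte 15: 1b ^ 4a = 51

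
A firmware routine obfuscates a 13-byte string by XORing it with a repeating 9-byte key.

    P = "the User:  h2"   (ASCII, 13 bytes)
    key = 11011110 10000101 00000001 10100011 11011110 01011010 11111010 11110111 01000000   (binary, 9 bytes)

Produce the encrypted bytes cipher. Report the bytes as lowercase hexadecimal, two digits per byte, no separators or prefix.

The 9-byte key repeats, so the effective keystream is de 85 01 a3 de 5a fa f7 40 de 85 01 a3.
byte 0: 74 ⊕ de = aa
byte 1: 68 ⊕ 85 = ed
byte 2: 65 ⊕ 01 = 64
byte 3: 20 ⊕ a3 = 83
byte 4: 55 ⊕ de = 8b
byte 5: 73 ⊕ 5a = 29
byte 6: 65 ⊕ fa = 9f
byte 7: 72 ⊕ f7 = 85
byte 8: 3a ⊕ 40 = 7a
byte 9: 20 ⊕ de = fe
byte 10: 20 ⊕ 85 = a5
byte 11: 68 ⊕ 01 = 69
byte 12: 32 ⊕ a3 = 91

aaed64838b299f857afea56991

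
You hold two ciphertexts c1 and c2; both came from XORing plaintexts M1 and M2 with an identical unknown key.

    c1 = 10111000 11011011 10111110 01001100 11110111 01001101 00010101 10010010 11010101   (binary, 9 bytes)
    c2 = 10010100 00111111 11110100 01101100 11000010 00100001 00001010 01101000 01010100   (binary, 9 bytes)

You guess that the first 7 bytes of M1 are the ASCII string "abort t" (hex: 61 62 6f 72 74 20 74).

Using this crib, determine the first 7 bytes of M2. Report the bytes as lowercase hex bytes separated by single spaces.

4d 86 25 52 41 4c 6b

First, c1 ⊕ c2 = (M1 ⊕ K) ⊕ (M2 ⊕ K) = M1 ⊕ M2, so the key drops out. Then M2 = (M1 ⊕ M2) ⊕ M1 over the first 7 bytes.
byte 0: (b8 xor 94) xor 61 = 2c xor 61 = 4d
byte 1: (db xor 3f) xor 62 = e4 xor 62 = 86
byte 2: (be xor f4) xor 6f = 4a xor 6f = 25
byte 3: (4c xor 6c) xor 72 = 20 xor 72 = 52
byte 4: (f7 xor c2) xor 74 = 35 xor 74 = 41
byte 5: (4d xor 21) xor 20 = 6c xor 20 = 4c
byte 6: (15 xor 0a) xor 74 = 1f xor 74 = 6b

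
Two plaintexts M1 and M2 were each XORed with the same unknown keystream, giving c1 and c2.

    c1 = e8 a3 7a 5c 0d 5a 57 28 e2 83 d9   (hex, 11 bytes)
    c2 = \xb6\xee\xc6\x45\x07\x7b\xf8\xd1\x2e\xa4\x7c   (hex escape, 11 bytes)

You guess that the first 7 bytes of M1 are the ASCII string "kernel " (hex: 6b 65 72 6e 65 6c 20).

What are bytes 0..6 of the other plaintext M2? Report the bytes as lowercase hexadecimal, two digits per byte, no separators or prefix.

First, c1 ⊕ c2 = (M1 ⊕ K) ⊕ (M2 ⊕ K) = M1 ⊕ M2, so the key drops out. Then M2 = (M1 ⊕ M2) ⊕ M1 over the first 7 bytes.
byte 0: (e8 ⊕ b6) ⊕ 6b = 5e ⊕ 6b = 35
byte 1: (a3 ⊕ ee) ⊕ 65 = 4d ⊕ 65 = 28
byte 2: (7a ⊕ c6) ⊕ 72 = bc ⊕ 72 = ce
byte 3: (5c ⊕ 45) ⊕ 6e = 19 ⊕ 6e = 77
byte 4: (0d ⊕ 07) ⊕ 65 = 0a ⊕ 65 = 6f
byte 5: (5a ⊕ 7b) ⊕ 6c = 21 ⊕ 6c = 4d
byte 6: (57 ⊕ f8) ⊕ 20 = af ⊕ 20 = 8f

3528ce776f4d8f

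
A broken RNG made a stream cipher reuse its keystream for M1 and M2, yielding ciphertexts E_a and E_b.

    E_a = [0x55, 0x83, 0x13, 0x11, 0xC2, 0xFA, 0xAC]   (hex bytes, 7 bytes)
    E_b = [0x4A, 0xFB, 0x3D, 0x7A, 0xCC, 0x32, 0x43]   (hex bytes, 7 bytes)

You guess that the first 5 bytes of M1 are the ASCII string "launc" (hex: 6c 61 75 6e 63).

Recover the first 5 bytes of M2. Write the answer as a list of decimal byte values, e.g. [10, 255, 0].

[115, 25, 91, 5, 109]

First, E_a ⊕ E_b = (M1 ⊕ K) ⊕ (M2 ⊕ K) = M1 ⊕ M2, so the key drops out. Then M2 = (M1 ⊕ M2) ⊕ M1 over the first 5 bytes.
byte 0: (55 XOR 4a) XOR 6c = 1f XOR 6c = 73
byte 1: (83 XOR fb) XOR 61 = 78 XOR 61 = 19
byte 2: (13 XOR 3d) XOR 75 = 2e XOR 75 = 5b
byte 3: (11 XOR 7a) XOR 6e = 6b XOR 6e = 05
byte 4: (c2 XOR cc) XOR 63 = 0e XOR 63 = 6d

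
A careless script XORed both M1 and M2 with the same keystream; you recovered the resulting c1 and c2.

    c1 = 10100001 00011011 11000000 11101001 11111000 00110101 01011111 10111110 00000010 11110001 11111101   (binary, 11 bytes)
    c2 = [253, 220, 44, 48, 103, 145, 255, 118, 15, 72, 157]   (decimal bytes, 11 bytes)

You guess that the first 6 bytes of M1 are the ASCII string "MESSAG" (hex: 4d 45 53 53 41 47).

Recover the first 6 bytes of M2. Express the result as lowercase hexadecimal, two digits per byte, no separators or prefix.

First, c1 ⊕ c2 = (M1 ⊕ K) ⊕ (M2 ⊕ K) = M1 ⊕ M2, so the key drops out. Then M2 = (M1 ⊕ M2) ⊕ M1 over the first 6 bytes.
byte 0: (a1 ⊕ fd) ⊕ 4d = 5c ⊕ 4d = 11
byte 1: (1b ⊕ dc) ⊕ 45 = c7 ⊕ 45 = 82
byte 2: (c0 ⊕ 2c) ⊕ 53 = ec ⊕ 53 = bf
byte 3: (e9 ⊕ 30) ⊕ 53 = d9 ⊕ 53 = 8a
byte 4: (f8 ⊕ 67) ⊕ 41 = 9f ⊕ 41 = de
byte 5: (35 ⊕ 91) ⊕ 47 = a4 ⊕ 47 = e3

1182bf8adee3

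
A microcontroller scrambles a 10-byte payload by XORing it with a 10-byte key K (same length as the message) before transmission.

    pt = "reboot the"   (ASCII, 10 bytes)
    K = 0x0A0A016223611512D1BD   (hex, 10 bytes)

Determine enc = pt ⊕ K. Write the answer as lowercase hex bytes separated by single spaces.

byte 0: 72 xor 0a = 78
byte 1: 65 xor 0a = 6f
byte 2: 62 xor 01 = 63
byte 3: 6f xor 62 = 0d
byte 4: 6f xor 23 = 4c
byte 5: 74 xor 61 = 15
byte 6: 20 xor 15 = 35
byte 7: 74 xor 12 = 66
byte 8: 68 xor d1 = b9
byte 9: 65 xor bd = d8

78 6f 63 0d 4c 15 35 66 b9 d8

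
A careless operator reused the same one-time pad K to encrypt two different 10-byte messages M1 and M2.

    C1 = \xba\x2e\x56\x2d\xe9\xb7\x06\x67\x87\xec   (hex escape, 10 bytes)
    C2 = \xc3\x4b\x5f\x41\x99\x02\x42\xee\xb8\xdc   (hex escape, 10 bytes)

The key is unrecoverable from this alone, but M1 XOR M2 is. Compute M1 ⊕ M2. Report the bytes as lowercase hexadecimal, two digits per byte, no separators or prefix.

C1 ⊕ C2 = (M1 ⊕ K) ⊕ (M2 ⊕ K) = M1 ⊕ M2 — the shared key cancels under XOR.
byte 0: 186 ^ 195 = 121
byte 1:  46 ^  75 = 101
byte 2:  86 ^  95 =   9
byte 3:  45 ^  65 = 108
byte 4: 233 ^ 153 = 112
byte 5: 183 ^   2 = 181
byte 6:   6 ^  66 =  68
byte 7: 103 ^ 238 = 137
byte 8: 135 ^ 184 =  63
byte 9: 236 ^ 220 =  48

7965096c70b544893f30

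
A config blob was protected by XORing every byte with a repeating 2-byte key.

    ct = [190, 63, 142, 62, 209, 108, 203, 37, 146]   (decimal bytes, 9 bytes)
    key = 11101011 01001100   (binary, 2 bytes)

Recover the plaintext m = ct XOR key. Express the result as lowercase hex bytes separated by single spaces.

55 73 65 72 3a 20 20 69 79

The 2-byte key repeats, so the effective keystream is eb 4c eb 4c eb 4c eb 4c eb.
byte 0: 10111110 XOR 11101011 = 01010101
byte 1: 00111111 XOR 01001100 = 01110011
byte 2: 10001110 XOR 11101011 = 01100101
byte 3: 00111110 XOR 01001100 = 01110010
byte 4: 11010001 XOR 11101011 = 00111010
byte 5: 01101100 XOR 01001100 = 00100000
byte 6: 11001011 XOR 11101011 = 00100000
byte 7: 00100101 XOR 01001100 = 01101001
byte 8: 10010010 XOR 11101011 = 01111001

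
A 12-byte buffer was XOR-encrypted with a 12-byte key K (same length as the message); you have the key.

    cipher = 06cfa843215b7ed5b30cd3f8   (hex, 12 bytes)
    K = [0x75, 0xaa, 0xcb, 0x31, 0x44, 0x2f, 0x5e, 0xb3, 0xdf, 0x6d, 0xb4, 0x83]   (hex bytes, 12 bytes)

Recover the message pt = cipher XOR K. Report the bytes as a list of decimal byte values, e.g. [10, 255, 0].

XOR is its own inverse, so applying the key byte-wise gives the result directly.
byte 0: 06 ⊕ 75 = 73
byte 1: cf ⊕ aa = 65
byte 2: a8 ⊕ cb = 63
byte 3: 43 ⊕ 31 = 72
byte 4: 21 ⊕ 44 = 65
byte 5: 5b ⊕ 2f = 74
byte 6: 7e ⊕ 5e = 20
byte 7: d5 ⊕ b3 = 66
byte 8: b3 ⊕ df = 6c
byte 9: 0c ⊕ 6d = 61
byte 10: d3 ⊕ b4 = 67
byte 11: f8 ⊕ 83 = 7b

[115, 101, 99, 114, 101, 116, 32, 102, 108, 97, 103, 123]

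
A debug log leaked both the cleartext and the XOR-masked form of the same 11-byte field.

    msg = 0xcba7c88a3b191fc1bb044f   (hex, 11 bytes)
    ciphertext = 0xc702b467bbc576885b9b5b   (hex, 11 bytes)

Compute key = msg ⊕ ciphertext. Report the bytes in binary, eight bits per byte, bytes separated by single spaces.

00001100 10100101 01111100 11101101 10000000 11011100 01101001 01001001 11100000 10011111 00010100

Since ciphertext = msg ⊕ key, XORing both sides with msg gives key = msg ⊕ ciphertext.
203 ^ 199 =  12
167 ^   2 = 165
200 ^ 180 = 124
138 ^ 103 = 237
 59 ^ 187 = 128
 25 ^ 197 = 220
 31 ^ 118 = 105
193 ^ 136 =  73
187 ^  91 = 224
  4 ^ 155 = 159
 79 ^  91 =  20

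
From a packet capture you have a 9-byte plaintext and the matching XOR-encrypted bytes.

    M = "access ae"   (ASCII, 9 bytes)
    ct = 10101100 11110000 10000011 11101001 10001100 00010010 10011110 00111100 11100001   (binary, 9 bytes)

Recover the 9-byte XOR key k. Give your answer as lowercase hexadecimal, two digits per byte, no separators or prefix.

Since ct = M ⊕ k, XORing both sides with M gives k = M ⊕ ct.
01100001 ^ 10101100 = 11001101
01100011 ^ 11110000 = 10010011
01100011 ^ 10000011 = 11100000
01100101 ^ 11101001 = 10001100
01110011 ^ 10001100 = 11111111
01110011 ^ 00010010 = 01100001
00100000 ^ 10011110 = 10111110
01100001 ^ 00111100 = 01011101
01100101 ^ 11100001 = 10000100

cd93e08cff61be5d84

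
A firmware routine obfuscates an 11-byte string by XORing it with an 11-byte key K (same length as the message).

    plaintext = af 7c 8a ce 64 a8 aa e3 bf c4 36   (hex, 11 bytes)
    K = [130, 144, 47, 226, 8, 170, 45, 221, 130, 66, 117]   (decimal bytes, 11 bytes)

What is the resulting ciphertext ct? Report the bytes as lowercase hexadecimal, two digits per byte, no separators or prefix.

XOR is its own inverse, so applying the key byte-wise gives the result directly.
af xor 82 = 2d
7c xor 90 = ec
8a xor 2f = a5
ce xor e2 = 2c
64 xor 08 = 6c
a8 xor aa = 02
aa xor 2d = 87
e3 xor dd = 3e
bf xor 82 = 3d
c4 xor 42 = 86
36 xor 75 = 43

2deca52c6c02873e3d8643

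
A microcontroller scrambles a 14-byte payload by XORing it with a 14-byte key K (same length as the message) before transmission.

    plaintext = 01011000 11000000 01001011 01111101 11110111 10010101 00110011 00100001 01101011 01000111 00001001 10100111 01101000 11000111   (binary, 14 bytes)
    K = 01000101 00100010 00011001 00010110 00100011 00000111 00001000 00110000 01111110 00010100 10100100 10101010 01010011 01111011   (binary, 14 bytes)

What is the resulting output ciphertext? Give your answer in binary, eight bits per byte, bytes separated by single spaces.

 88 XOR  69 =  29
192 XOR  34 = 226
 75 XOR  25 =  82
125 XOR  22 = 107
247 XOR  35 = 212
149 XOR   7 = 146
 51 XOR   8 =  59
 33 XOR  48 =  17
107 XOR 126 =  21
 71 XOR  20 =  83
  9 XOR 164 = 173
167 XOR 170 =  13
104 XOR  83 =  59
199 XOR 123 = 188

00011101 11100010 01010010 01101011 11010100 10010010 00111011 00010001 00010101 01010011 10101101 00001101 00111011 10111100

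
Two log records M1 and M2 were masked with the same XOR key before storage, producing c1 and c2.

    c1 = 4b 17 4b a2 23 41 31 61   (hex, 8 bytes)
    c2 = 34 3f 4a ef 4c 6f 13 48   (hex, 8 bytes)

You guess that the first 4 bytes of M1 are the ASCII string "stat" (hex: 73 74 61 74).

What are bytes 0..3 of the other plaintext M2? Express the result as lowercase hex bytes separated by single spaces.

0c 5c 60 39

First, c1 ⊕ c2 = (M1 ⊕ K) ⊕ (M2 ⊕ K) = M1 ⊕ M2, so the key drops out. Then M2 = (M1 ⊕ M2) ⊕ M1 over the first 4 bytes.
byte 0: (4b XOR 34) XOR 73 = 7f XOR 73 = 0c
byte 1: (17 XOR 3f) XOR 74 = 28 XOR 74 = 5c
byte 2: (4b XOR 4a) XOR 61 = 01 XOR 61 = 60
byte 3: (a2 XOR ef) XOR 74 = 4d XOR 74 = 39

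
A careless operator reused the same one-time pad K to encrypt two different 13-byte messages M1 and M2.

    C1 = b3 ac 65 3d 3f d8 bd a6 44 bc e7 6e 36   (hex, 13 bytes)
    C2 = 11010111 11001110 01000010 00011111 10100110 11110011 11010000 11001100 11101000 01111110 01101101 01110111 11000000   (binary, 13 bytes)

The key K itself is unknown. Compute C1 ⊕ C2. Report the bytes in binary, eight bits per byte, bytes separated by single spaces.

C1 ⊕ C2 = (M1 ⊕ K) ⊕ (M2 ⊕ K) = M1 ⊕ M2 — the shared key cancels under XOR.
byte 0: 10110011 ⊕ 11010111 = 01100100
byte 1: 10101100 ⊕ 11001110 = 01100010
byte 2: 01100101 ⊕ 01000010 = 00100111
byte 3: 00111101 ⊕ 00011111 = 00100010
byte 4: 00111111 ⊕ 10100110 = 10011001
byte 5: 11011000 ⊕ 11110011 = 00101011
byte 6: 10111101 ⊕ 11010000 = 01101101
byte 7: 10100110 ⊕ 11001100 = 01101010
byte 8: 01000100 ⊕ 11101000 = 10101100
byte 9: 10111100 ⊕ 01111110 = 11000010
byte 10: 11100111 ⊕ 01101101 = 10001010
byte 11: 01101110 ⊕ 01110111 = 00011001
byte 12: 00110110 ⊕ 11000000 = 11110110

01100100 01100010 00100111 00100010 10011001 00101011 01101101 01101010 10101100 11000010 10001010 00011001 11110110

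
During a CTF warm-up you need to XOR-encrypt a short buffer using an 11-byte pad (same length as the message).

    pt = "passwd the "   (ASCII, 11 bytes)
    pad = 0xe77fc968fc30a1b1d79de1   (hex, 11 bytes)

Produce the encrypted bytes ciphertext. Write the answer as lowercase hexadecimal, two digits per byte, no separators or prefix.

971eba1b8b5481c5bff8c1

byte 0: 70 ⊕ e7 = 97
byte 1: 61 ⊕ 7f = 1e
byte 2: 73 ⊕ c9 = ba
byte 3: 73 ⊕ 68 = 1b
byte 4: 77 ⊕ fc = 8b
byte 5: 64 ⊕ 30 = 54
byte 6: 20 ⊕ a1 = 81
byte 7: 74 ⊕ b1 = c5
byte 8: 68 ⊕ d7 = bf
byte 9: 65 ⊕ 9d = f8
byte 10: 20 ⊕ e1 = c1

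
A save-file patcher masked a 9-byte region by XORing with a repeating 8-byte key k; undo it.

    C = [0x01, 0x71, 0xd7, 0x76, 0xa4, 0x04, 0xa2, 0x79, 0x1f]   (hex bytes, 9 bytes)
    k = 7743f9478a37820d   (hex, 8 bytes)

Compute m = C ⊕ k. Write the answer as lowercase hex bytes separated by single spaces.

76 32 2e 31 2e 33 20 74 68

The 8-byte key repeats, so the effective keystream is 77 43 f9 47 8a 37 82 0d 77.
byte 0: 01 ^ 77 = 76
byte 1: 71 ^ 43 = 32
byte 2: d7 ^ f9 = 2e
byte 3: 76 ^ 47 = 31
byte 4: a4 ^ 8a = 2e
byte 5: 04 ^ 37 = 33
byte 6: a2 ^ 82 = 20
byte 7: 79 ^ 0d = 74
byte 8: 1f ^ 77 = 68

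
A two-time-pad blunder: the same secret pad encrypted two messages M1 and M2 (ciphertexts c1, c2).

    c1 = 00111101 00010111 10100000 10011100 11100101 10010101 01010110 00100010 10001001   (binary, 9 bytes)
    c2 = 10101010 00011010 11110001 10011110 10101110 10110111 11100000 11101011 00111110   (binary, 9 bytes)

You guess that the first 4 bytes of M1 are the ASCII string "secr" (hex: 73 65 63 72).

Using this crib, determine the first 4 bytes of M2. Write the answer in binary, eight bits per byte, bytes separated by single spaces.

11100100 01101000 00110010 01110000

First, c1 ⊕ c2 = (M1 ⊕ K) ⊕ (M2 ⊕ K) = M1 ⊕ M2, so the key drops out. Then M2 = (M1 ⊕ M2) ⊕ M1 over the first 4 bytes.
byte 0: (3d ^ aa) ^ 73 = 97 ^ 73 = e4
byte 1: (17 ^ 1a) ^ 65 = 0d ^ 65 = 68
byte 2: (a0 ^ f1) ^ 63 = 51 ^ 63 = 32
byte 3: (9c ^ 9e) ^ 72 = 02 ^ 72 = 70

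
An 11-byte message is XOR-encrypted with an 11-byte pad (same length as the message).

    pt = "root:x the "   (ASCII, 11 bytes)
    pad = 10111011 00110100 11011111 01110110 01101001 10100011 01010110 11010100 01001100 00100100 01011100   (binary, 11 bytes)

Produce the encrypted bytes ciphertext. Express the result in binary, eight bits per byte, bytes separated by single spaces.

11001001 01011011 10110000 00000010 01010011 11011011 01110110 10100000 00100100 01000001 01111100

XOR is its own inverse, so applying the key byte-wise gives the result directly.
72 ^ bb = c9
6f ^ 34 = 5b
6f ^ df = b0
74 ^ 76 = 02
3a ^ 69 = 53
78 ^ a3 = db
20 ^ 56 = 76
74 ^ d4 = a0
68 ^ 4c = 24
65 ^ 24 = 41
20 ^ 5c = 7c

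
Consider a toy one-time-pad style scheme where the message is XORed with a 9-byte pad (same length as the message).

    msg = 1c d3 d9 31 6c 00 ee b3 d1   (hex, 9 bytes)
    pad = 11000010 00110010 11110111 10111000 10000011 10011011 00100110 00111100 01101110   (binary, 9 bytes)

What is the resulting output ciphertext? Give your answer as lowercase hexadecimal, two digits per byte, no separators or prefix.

XOR is its own inverse, so applying the key byte-wise gives the result directly.
byte 0: 1c ^ c2 = de
byte 1: d3 ^ 32 = e1
byte 2: d9 ^ f7 = 2e
byte 3: 31 ^ b8 = 89
byte 4: 6c ^ 83 = ef
byte 5: 00 ^ 9b = 9b
byte 6: ee ^ 26 = c8
byte 7: b3 ^ 3c = 8f
byte 8: d1 ^ 6e = bf

dee12e89ef9bc88fbf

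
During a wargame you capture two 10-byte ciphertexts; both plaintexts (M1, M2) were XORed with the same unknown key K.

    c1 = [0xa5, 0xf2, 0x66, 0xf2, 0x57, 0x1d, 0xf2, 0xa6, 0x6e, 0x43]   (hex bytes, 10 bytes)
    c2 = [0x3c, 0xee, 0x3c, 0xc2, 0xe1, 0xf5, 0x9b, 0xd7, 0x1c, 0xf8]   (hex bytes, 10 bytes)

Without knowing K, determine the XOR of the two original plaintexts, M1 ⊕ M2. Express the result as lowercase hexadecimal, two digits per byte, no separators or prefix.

c1 ⊕ c2 = (M1 ⊕ K) ⊕ (M2 ⊕ K) = M1 ⊕ M2 — the shared key cancels under XOR.
byte 0: a5 XOR 3c = 99
byte 1: f2 XOR ee = 1c
byte 2: 66 XOR 3c = 5a
byte 3: f2 XOR c2 = 30
byte 4: 57 XOR e1 = b6
byte 5: 1d XOR f5 = e8
byte 6: f2 XOR 9b = 69
byte 7: a6 XOR d7 = 71
byte 8: 6e XOR 1c = 72
byte 9: 43 XOR f8 = bb

991c5a30b6e8697172bb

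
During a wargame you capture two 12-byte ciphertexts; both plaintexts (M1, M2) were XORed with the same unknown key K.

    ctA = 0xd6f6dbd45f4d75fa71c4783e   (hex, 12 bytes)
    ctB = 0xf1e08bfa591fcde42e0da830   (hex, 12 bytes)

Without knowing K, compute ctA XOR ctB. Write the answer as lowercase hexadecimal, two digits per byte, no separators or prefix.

ctA ⊕ ctB = (M1 ⊕ K) ⊕ (M2 ⊕ K) = M1 ⊕ M2 — the shared key cancels under XOR.
d6 XOR f1 = 27
f6 XOR e0 = 16
db XOR 8b = 50
d4 XOR fa = 2e
5f XOR 59 = 06
4d XOR 1f = 52
75 XOR cd = b8
fa XOR e4 = 1e
71 XOR 2e = 5f
c4 XOR 0d = c9
78 XOR a8 = d0
3e XOR 30 = 0e

2716502e0652b81e5fc9d00e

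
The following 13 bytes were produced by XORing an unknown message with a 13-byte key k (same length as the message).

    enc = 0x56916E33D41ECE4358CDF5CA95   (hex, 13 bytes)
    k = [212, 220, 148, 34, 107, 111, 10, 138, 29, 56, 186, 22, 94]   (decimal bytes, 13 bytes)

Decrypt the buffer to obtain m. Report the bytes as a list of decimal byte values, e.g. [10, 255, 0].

[130, 77, 250, 17, 191, 113, 196, 201, 69, 245, 79, 220, 203]

XOR is its own inverse, so applying the key byte-wise gives the result directly.
01010110 xor 11010100 = 10000010
10010001 xor 11011100 = 01001101
01101110 xor 10010100 = 11111010
00110011 xor 00100010 = 00010001
11010100 xor 01101011 = 10111111
00011110 xor 01101111 = 01110001
11001110 xor 00001010 = 11000100
01000011 xor 10001010 = 11001001
01011000 xor 00011101 = 01000101
11001101 xor 00111000 = 11110101
11110101 xor 10111010 = 01001111
11001010 xor 00010110 = 11011100
10010101 xor 01011110 = 11001011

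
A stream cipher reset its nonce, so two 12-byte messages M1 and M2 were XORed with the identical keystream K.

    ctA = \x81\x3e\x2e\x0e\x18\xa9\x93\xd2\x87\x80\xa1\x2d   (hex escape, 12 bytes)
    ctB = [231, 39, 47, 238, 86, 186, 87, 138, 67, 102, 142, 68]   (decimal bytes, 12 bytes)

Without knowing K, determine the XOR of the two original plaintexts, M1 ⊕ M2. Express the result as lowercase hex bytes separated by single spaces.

ctA ⊕ ctB = (M1 ⊕ K) ⊕ (M2 ⊕ K) = M1 ⊕ M2 — the shared key cancels under XOR.
byte 0: 81 ⊕ e7 = 66
byte 1: 3e ⊕ 27 = 19
byte 2: 2e ⊕ 2f = 01
byte 3: 0e ⊕ ee = e0
byte 4: 18 ⊕ 56 = 4e
byte 5: a9 ⊕ ba = 13
byte 6: 93 ⊕ 57 = c4
byte 7: d2 ⊕ 8a = 58
byte 8: 87 ⊕ 43 = c4
byte 9: 80 ⊕ 66 = e6
byte 10: a1 ⊕ 8e = 2f
byte 11: 2d ⊕ 44 = 69

66 19 01 e0 4e 13 c4 58 c4 e6 2f 69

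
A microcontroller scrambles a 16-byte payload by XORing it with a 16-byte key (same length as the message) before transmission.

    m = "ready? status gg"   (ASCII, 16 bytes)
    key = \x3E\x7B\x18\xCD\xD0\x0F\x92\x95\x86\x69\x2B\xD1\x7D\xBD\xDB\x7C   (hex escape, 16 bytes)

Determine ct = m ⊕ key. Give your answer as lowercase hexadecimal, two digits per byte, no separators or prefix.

4c1e79a9a930b2e6f2085fa40e9dbc1b

XOR is its own inverse, so applying the key byte-wise gives the result directly.
72 XOR 3e = 4c
65 XOR 7b = 1e
61 XOR 18 = 79
64 XOR cd = a9
79 XOR d0 = a9
3f XOR 0f = 30
20 XOR 92 = b2
73 XOR 95 = e6
74 XOR 86 = f2
61 XOR 69 = 08
74 XOR 2b = 5f
75 XOR d1 = a4
73 XOR 7d = 0e
20 XOR bd = 9d
67 XOR db = bc
67 XOR 7c = 1b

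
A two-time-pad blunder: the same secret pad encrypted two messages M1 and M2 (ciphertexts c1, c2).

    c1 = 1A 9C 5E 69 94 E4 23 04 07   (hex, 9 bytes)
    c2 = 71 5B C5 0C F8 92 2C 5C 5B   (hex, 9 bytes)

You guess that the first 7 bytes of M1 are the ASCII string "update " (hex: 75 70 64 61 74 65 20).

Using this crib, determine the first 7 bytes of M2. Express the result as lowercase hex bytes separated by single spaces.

First, c1 ⊕ c2 = (M1 ⊕ K) ⊕ (M2 ⊕ K) = M1 ⊕ M2, so the key drops out. Then M2 = (M1 ⊕ M2) ⊕ M1 over the first 7 bytes.
byte 0: (1a XOR 71) XOR 75 = 6b XOR 75 = 1e
byte 1: (9c XOR 5b) XOR 70 = c7 XOR 70 = b7
byte 2: (5e XOR c5) XOR 64 = 9b XOR 64 = ff
byte 3: (69 XOR 0c) XOR 61 = 65 XOR 61 = 04
byte 4: (94 XOR f8) XOR 74 = 6c XOR 74 = 18
byte 5: (e4 XOR 92) XOR 65 = 76 XOR 65 = 13
byte 6: (23 XOR 2c) XOR 20 = 0f XOR 20 = 2f

1e b7 ff 04 18 13 2f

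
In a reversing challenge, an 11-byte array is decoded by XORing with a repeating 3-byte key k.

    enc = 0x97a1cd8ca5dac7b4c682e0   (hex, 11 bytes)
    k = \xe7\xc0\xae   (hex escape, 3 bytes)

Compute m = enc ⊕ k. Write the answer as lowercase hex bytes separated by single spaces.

The 3-byte key repeats, so the effective keystream is e7 c0 ae e7 c0 ae e7 c0 ae e7 c0.
byte 0: 151 ^ 231 = 112
byte 1: 161 ^ 192 =  97
byte 2: 205 ^ 174 =  99
byte 3: 140 ^ 231 = 107
byte 4: 165 ^ 192 = 101
byte 5: 218 ^ 174 = 116
byte 6: 199 ^ 231 =  32
byte 7: 180 ^ 192 = 116
byte 8: 198 ^ 174 = 104
byte 9: 130 ^ 231 = 101
byte 10: 224 ^ 192 =  32

70 61 63 6b 65 74 20 74 68 65 20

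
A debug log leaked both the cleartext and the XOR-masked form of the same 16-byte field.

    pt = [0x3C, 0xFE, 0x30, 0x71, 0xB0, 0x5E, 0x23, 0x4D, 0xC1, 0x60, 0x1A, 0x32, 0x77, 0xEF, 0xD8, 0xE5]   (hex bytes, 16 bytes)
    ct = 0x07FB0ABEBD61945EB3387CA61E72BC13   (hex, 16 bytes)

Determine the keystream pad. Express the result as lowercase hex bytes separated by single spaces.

3b 05 3a cf 0d 3f b7 13 72 58 66 94 69 9d 64 f6

Since ct = pt ⊕ pad, XORing both sides with pt gives pad = pt ⊕ ct.
byte 0:  60 xor   7 =  59
byte 1: 254 xor 251 =   5
byte 2:  48 xor  10 =  58
byte 3: 113 xor 190 = 207
byte 4: 176 xor 189 =  13
byte 5:  94 xor  97 =  63
byte 6:  35 xor 148 = 183
byte 7:  77 xor  94 =  19
byte 8: 193 xor 179 = 114
byte 9:  96 xor  56 =  88
byte 10:  26 xor 124 = 102
byte 11:  50 xor 166 = 148
byte 12: 119 xor  30 = 105
byte 13: 239 xor 114 = 157
byte 14: 216 xor 188 = 100
byte 15: 229 xor  19 = 246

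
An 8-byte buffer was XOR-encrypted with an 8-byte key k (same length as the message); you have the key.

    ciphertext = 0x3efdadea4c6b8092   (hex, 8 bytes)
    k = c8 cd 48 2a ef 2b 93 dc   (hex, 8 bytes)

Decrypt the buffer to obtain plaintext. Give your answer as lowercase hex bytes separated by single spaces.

f6 30 e5 c0 a3 40 13 4e

3e xor c8 = f6
fd xor cd = 30
ad xor 48 = e5
ea xor 2a = c0
4c xor ef = a3
6b xor 2b = 40
80 xor 93 = 13
92 xor dc = 4e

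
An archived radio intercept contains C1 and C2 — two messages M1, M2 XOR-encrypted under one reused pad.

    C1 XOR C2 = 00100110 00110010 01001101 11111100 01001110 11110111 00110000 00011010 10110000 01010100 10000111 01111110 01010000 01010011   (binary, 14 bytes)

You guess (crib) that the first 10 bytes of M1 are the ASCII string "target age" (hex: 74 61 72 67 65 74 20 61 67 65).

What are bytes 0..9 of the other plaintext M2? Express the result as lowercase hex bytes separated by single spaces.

52 53 3f 9b 2b 83 10 7b d7 31

Since C1 ⊕ C2 = M1 ⊕ M2, XORing with the guessed M1 bytes yields the corresponding M2 bytes: M2 = (C1 ⊕ C2) ⊕ M1.
00100110 xor 01110100 = 01010010
00110010 xor 01100001 = 01010011
01001101 xor 01110010 = 00111111
11111100 xor 01100111 = 10011011
01001110 xor 01100101 = 00101011
11110111 xor 01110100 = 10000011
00110000 xor 00100000 = 00010000
00011010 xor 01100001 = 01111011
10110000 xor 01100111 = 11010111
01010100 xor 01100101 = 00110001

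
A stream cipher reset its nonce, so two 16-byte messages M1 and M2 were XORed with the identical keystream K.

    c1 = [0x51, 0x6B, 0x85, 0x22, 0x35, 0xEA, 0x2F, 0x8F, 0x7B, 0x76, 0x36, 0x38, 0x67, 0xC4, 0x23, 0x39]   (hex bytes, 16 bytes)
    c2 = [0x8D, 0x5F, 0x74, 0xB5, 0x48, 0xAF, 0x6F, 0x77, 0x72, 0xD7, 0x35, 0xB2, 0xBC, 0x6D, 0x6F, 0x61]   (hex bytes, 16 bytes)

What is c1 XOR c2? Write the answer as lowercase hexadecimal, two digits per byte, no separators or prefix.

c1 ⊕ c2 = (M1 ⊕ K) ⊕ (M2 ⊕ K) = M1 ⊕ M2 — the shared key cancels under XOR.
byte 0: 51 xor 8d = dc
byte 1: 6b xor 5f = 34
byte 2: 85 xor 74 = f1
byte 3: 22 xor b5 = 97
byte 4: 35 xor 48 = 7d
byte 5: ea xor af = 45
byte 6: 2f xor 6f = 40
byte 7: 8f xor 77 = f8
byte 8: 7b xor 72 = 09
byte 9: 76 xor d7 = a1
byte 10: 36 xor 35 = 03
byte 11: 38 xor b2 = 8a
byte 12: 67 xor bc = db
byte 13: c4 xor 6d = a9
byte 14: 23 xor 6f = 4c
byte 15: 39 xor 61 = 58

dc34f1977d4540f809a1038adba94c58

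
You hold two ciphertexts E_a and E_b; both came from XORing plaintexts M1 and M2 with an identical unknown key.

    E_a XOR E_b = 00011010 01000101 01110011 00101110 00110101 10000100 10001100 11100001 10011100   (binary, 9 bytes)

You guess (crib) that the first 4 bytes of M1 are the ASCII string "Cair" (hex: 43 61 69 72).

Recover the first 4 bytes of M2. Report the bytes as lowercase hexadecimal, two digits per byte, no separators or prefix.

59241a5c

Since E_a ⊕ E_b = M1 ⊕ M2, XORing with the guessed M1 bytes yields the corresponding M2 bytes: M2 = (E_a ⊕ E_b) ⊕ M1.
byte 0: 00011010 ⊕ 01000011 = 01011001
byte 1: 01000101 ⊕ 01100001 = 00100100
byte 2: 01110011 ⊕ 01101001 = 00011010
byte 3: 00101110 ⊕ 01110010 = 01011100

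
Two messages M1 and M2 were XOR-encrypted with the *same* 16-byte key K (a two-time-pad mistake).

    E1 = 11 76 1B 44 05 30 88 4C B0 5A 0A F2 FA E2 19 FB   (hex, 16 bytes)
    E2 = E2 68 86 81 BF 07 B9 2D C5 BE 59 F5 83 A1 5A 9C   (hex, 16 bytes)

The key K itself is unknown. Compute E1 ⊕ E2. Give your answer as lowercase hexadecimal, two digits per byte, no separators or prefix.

f31e9dc5ba37316175e4530779434367

E1 ⊕ E2 = (M1 ⊕ K) ⊕ (M2 ⊕ K) = M1 ⊕ M2 — the shared key cancels under XOR.
11 XOR e2 = f3
76 XOR 68 = 1e
1b XOR 86 = 9d
44 XOR 81 = c5
05 XOR bf = ba
30 XOR 07 = 37
88 XOR b9 = 31
4c XOR 2d = 61
b0 XOR c5 = 75
5a XOR be = e4
0a XOR 59 = 53
f2 XOR f5 = 07
fa XOR 83 = 79
e2 XOR a1 = 43
19 XOR 5a = 43
fb XOR 9c = 67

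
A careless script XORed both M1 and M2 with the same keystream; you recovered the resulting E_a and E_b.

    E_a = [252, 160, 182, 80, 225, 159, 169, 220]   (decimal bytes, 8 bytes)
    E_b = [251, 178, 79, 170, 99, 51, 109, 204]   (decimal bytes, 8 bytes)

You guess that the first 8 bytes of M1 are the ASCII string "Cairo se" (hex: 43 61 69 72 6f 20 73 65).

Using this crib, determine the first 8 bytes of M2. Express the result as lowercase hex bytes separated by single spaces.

44 73 90 88 ed 8c b7 75

First, E_a ⊕ E_b = (M1 ⊕ K) ⊕ (M2 ⊕ K) = M1 ⊕ M2, so the key drops out. Then M2 = (M1 ⊕ M2) ⊕ M1 over the first 8 bytes.
byte 0: (fc ⊕ fb) ⊕ 43 = 07 ⊕ 43 = 44
byte 1: (a0 ⊕ b2) ⊕ 61 = 12 ⊕ 61 = 73
byte 2: (b6 ⊕ 4f) ⊕ 69 = f9 ⊕ 69 = 90
byte 3: (50 ⊕ aa) ⊕ 72 = fa ⊕ 72 = 88
byte 4: (e1 ⊕ 63) ⊕ 6f = 82 ⊕ 6f = ed
byte 5: (9f ⊕ 33) ⊕ 20 = ac ⊕ 20 = 8c
byte 6: (a9 ⊕ 6d) ⊕ 73 = c4 ⊕ 73 = b7
byte 7: (dc ⊕ cc) ⊕ 65 = 10 ⊕ 65 = 75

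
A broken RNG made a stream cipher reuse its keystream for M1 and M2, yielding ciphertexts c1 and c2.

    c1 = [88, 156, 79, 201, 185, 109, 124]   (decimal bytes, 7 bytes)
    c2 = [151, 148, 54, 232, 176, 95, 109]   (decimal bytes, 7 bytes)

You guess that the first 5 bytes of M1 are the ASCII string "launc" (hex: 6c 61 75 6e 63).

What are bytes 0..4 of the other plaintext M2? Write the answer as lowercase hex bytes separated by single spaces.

First, c1 ⊕ c2 = (M1 ⊕ K) ⊕ (M2 ⊕ K) = M1 ⊕ M2, so the key drops out. Then M2 = (M1 ⊕ M2) ⊕ M1 over the first 5 bytes.
byte 0: (58 XOR 97) XOR 6c = cf XOR 6c = a3
byte 1: (9c XOR 94) XOR 61 = 08 XOR 61 = 69
byte 2: (4f XOR 36) XOR 75 = 79 XOR 75 = 0c
byte 3: (c9 XOR e8) XOR 6e = 21 XOR 6e = 4f
byte 4: (b9 XOR b0) XOR 63 = 09 XOR 63 = 6a

a3 69 0c 4f 6a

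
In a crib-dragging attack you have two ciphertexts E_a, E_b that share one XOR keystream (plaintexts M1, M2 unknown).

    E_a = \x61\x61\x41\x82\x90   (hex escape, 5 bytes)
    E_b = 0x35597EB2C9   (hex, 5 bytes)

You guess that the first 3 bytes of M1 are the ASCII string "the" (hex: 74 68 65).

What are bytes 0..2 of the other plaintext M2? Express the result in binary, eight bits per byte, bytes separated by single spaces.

First, E_a ⊕ E_b = (M1 ⊕ K) ⊕ (M2 ⊕ K) = M1 ⊕ M2, so the key drops out. Then M2 = (M1 ⊕ M2) ⊕ M1 over the first 3 bytes.
byte 0: (61 ^ 35) ^ 74 = 54 ^ 74 = 20
byte 1: (61 ^ 59) ^ 68 = 38 ^ 68 = 50
byte 2: (41 ^ 7e) ^ 65 = 3f ^ 65 = 5a

00100000 01010000 01011010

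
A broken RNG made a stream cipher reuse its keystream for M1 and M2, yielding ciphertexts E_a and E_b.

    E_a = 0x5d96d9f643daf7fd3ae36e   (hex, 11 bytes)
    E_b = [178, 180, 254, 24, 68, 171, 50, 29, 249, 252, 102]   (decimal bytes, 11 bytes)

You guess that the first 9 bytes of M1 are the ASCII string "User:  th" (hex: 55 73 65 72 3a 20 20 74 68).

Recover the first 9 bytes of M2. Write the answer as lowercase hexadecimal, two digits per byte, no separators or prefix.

First, E_a ⊕ E_b = (M1 ⊕ K) ⊕ (M2 ⊕ K) = M1 ⊕ M2, so the key drops out. Then M2 = (M1 ⊕ M2) ⊕ M1 over the first 9 bytes.
byte 0: (5d ^ b2) ^ 55 = ef ^ 55 = ba
byte 1: (96 ^ b4) ^ 73 = 22 ^ 73 = 51
byte 2: (d9 ^ fe) ^ 65 = 27 ^ 65 = 42
byte 3: (f6 ^ 18) ^ 72 = ee ^ 72 = 9c
byte 4: (43 ^ 44) ^ 3a = 07 ^ 3a = 3d
byte 5: (da ^ ab) ^ 20 = 71 ^ 20 = 51
byte 6: (f7 ^ 32) ^ 20 = c5 ^ 20 = e5
byte 7: (fd ^ 1d) ^ 74 = e0 ^ 74 = 94
byte 8: (3a ^ f9) ^ 68 = c3 ^ 68 = ab

ba51429c3d51e594ab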